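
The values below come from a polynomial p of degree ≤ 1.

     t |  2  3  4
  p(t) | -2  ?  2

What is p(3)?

0

On equispaced nodes a degree-1 polynomial has vanishing second forward difference, so
  p(2) - 2·p(3) + p(4) = 0.
Substituting the known values and solving for p(3):
  -2·p(3) = 0
  p(3) = 0.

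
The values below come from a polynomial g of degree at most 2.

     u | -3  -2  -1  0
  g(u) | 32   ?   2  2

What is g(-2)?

12

On equispaced nodes a degree-2 polynomial has vanishing third forward difference, so
  - g(-3) + 3·g(-2) - 3·g(-1) + g(0) = 0.
Substituting the known values and solving for g(-2):
  3·g(-2) = 36
  g(-2) = 12.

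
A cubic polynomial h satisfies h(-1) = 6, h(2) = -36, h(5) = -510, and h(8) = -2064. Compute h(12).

-6936

Using the Lagrange interpolation formula with nodes -1, 2, 5, 8:
  L_0(t) = (t - 2)(t - 5)(t - 8) / -162
  L_1(t) = (t + 1)(t - 5)(t - 8) / 54
  L_2(t) = (t + 1)(t - 2)(t - 8) / -54
  L_3(t) = (t + 1)(t - 2)(t - 5) / 162
Then h(t) = 6·L_0(t) - 36·L_1(t) - 510·L_2(t) - 2064·L_3(t).
Expanding and collecting terms gives h(t) = -4t^3 - 2t.
Evaluating at t = 12: h(12) = -6936.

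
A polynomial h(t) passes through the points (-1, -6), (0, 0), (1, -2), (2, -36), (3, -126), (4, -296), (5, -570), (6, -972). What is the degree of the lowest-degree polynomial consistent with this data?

Forward differences of the values at t = -1, 0, 1, 2, 3, 4, 5, 6:
  h  : -6  0  -2  -36  -126  -296  -570  -972
  Δ  : 6  -2  -34  -90  -170  -274  -402
  Δ^2: -8  -32  -56  -80  -104  -128
  Δ^3: -24  -24  -24  -24  -24
  Δ^4: 0  0  0  0
  Δ^5: 0  0  0
  Δ^6: 0  0
  Δ^7: 0
The third differences are constant (-24) and nonzero, while all higher differences vanish, so the minimal degree is 3.

3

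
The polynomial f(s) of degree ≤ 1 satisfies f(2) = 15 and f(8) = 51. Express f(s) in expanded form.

Using the Lagrange interpolation formula with nodes 2, 8:
  L_0(s) = (s - 8) / -6
  L_1(s) = (s - 2) / 6
Then f(s) = 15·L_0(s) + 51·L_1(s).
Expanding and collecting terms gives f(s) = 6s + 3.
Check: f(8) = 51. ✓

f(s) = 6s + 3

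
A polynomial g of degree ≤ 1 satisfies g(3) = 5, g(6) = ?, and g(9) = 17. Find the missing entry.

The 2 known points determine the degree-1 polynomial uniquely.
Write g(n) = an + b. Substituting each data point gives a linear system:
  3a + b = 5
  9a + b = 17
Solving the system yields a = 2, b = -1.
So g(n) = 2n - 1.
Then g(6) = 11.

11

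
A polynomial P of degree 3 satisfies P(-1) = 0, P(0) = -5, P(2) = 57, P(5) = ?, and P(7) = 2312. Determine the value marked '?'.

The 4 known points determine the degree-3 polynomial uniquely.
Write P(u) = au^3 + bu^2 + cu + d. Substituting each data point gives a linear system:
  -a + b - c + d = 0
  d = -5
  8a + 4b + 2c + d = 57
  343a + 49b + 7c + d = 2312
Solving the system yields a = 6, b = 6, c = -5, d = -5.
So P(u) = 6u^3 + 6u^2 - 5u - 5.
Then P(5) = 870.

870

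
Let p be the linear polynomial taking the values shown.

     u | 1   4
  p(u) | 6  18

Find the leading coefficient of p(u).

4

Write p(u) = au + b. Substituting each data point gives a linear system:
  a + b = 6
  4a + b = 18
Solving the system yields a = 4, b = 2.
So p(u) = 4u + 2.
The leading coefficient is 4.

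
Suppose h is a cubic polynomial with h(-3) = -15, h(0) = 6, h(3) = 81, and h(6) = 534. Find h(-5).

-159

Using the Lagrange interpolation formula with nodes -3, 0, 3, 6:
  L_0(x) = x(x - 3)(x - 6) / -162
  L_1(x) = (x + 3)(x - 3)(x - 6) / 54
  L_2(x) = (x + 3)x(x - 6) / -54
  L_3(x) = (x + 3)x(x - 3) / 162
Then h(x) = -15·L_0(x) + 6·L_1(x) + 81·L_2(x) + 534·L_3(x).
Expanding and collecting terms gives h(x) = 2x^3 + 3x^2 - 2x + 6.
Evaluating at x = -5: h(-5) = -159.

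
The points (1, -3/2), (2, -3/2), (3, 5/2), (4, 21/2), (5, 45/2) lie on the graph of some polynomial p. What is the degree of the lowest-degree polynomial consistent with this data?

Forward differences of the values at n = 1, 2, 3, 4, 5:
  p  : -3/2  -3/2  5/2  21/2  45/2
  Δ  : 0  4  8  12
  Δ^2: 4  4  4
  Δ^3: 0  0
  Δ^4: 0
The second differences are constant (4) and nonzero, while all higher differences vanish, so the minimal degree is 2.

2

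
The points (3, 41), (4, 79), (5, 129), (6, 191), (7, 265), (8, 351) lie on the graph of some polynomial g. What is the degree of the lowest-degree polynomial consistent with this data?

2

Forward differences of the values at n = 3, 4, 5, 6, 7, 8:
  g  : 41  79  129  191  265  351
  Δ  : 38  50  62  74  86
  Δ^2: 12  12  12  12
  Δ^3: 0  0  0
  Δ^4: 0  0
  Δ^5: 0
The second differences are constant (12) and nonzero, while all higher differences vanish, so the minimal degree is 2.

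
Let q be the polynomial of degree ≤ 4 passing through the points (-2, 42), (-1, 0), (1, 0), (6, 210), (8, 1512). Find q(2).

-18

Using the Lagrange interpolation formula with nodes -2, -1, 1, 6, 8:
  L_0(u) = (u + 1)(u - 1)(u - 6)(u - 8) / 240
  L_1(u) = (u + 2)(u - 1)(u - 6)(u - 8) / -126
  L_2(u) = (u + 2)(u + 1)(u - 6)(u - 8) / 210
  L_3(u) = (u + 2)(u + 1)(u - 1)(u - 8) / -560
  L_4(u) = (u + 2)(u + 1)(u - 1)(u - 6) / 1260
Then q(u) = 42·L_0(u) + 0·L_1(u) + 0·L_2(u) + 210·L_3(u) + 1512·L_4(u).
Expanding and collecting terms gives q(u) = u^4 - 5u^3 - u^2 + 5u.
Evaluating at u = 2: q(2) = -18.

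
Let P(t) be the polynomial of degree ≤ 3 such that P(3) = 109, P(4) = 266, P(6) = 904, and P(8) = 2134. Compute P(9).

Using the Lagrange interpolation formula with nodes 3, 4, 6, 8:
  L_0(t) = (t - 4)(t - 6)(t - 8) / -15
  L_1(t) = (t - 3)(t - 6)(t - 8) / 8
  L_2(t) = (t - 3)(t - 4)(t - 8) / -12
  L_3(t) = (t - 3)(t - 4)(t - 6) / 40
Then P(t) = 109·L_0(t) + 266·L_1(t) + 904·L_2(t) + 2134·L_3(t).
Expanding and collecting terms gives P(t) = 4t^3 + 2t^2 - 5t - 2.
Evaluating at t = 9: P(9) = 3031.

3031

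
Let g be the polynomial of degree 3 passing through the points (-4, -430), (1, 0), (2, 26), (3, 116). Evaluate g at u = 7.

1836

Using the Lagrange interpolation formula with nodes -4, 1, 2, 3:
  L_0(u) = (u - 1)(u - 2)(u - 3) / -210
  L_1(u) = (u + 4)(u - 2)(u - 3) / 10
  L_2(u) = (u + 4)(u - 1)(u - 3) / -6
  L_3(u) = (u + 4)(u - 1)(u - 2) / 14
Then g(u) = -430·L_0(u) + 0·L_1(u) + 26·L_2(u) + 116·L_3(u).
Expanding and collecting terms gives g(u) = 6u³ - 4u² - 4u + 2.
Evaluating at u = 7: g(7) = 1836.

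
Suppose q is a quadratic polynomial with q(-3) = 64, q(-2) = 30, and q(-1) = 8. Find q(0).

Forward differences of the values at u = -3, -2, -1:
  q  : 64  30  8
  Δ  : -34  -22
  Δ^2: 12
The second differences are constant, confirming degree 2.
Interpolating (Newton forward form) and evaluating at u = 0 gives q(0) = -2.

-2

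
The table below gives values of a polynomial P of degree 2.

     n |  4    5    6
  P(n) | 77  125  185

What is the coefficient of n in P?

Write P(n) = an^2 + bn + c. Substituting each data point gives a linear system:
  16a + 4b + c = 77
  25a + 5b + c = 125
  36a + 6b + c = 185
Solving the system yields a = 6, b = -6, c = 5.
So P(n) = 6n^2 - 6n + 5.
The coefficient of n is -6.

-6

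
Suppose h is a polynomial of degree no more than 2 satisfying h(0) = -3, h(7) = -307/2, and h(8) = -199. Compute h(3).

-63/2

Write h(t) = at^2 + bt + c. Substituting each data point gives a linear system:
  c = -3
  49a + 7b + c = -307/2
  64a + 8b + c = -199
Solving the system yields a = -3, b = -1/2, c = -3.
So h(t) = -3t^2 - (1/2)t - 3.
Then h(3) = -63/2.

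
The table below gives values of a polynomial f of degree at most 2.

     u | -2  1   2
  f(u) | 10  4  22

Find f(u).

Using the Lagrange interpolation formula with nodes -2, 1, 2:
  L_0(u) = (u - 1)(u - 2) / 12
  L_1(u) = (u + 2)(u - 2) / -3
  L_2(u) = (u + 2)(u - 1) / 4
Then f(u) = 10·L_0(u) + 4·L_1(u) + 22·L_2(u).
Expanding and collecting terms gives f(u) = 5u² + 3u - 4.
Check: f(1) = 4. ✓

f(u) = 5u^2 + 3u - 4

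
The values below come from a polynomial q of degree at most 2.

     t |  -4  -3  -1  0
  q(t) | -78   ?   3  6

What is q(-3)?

The 3 known points determine the degree-2 polynomial uniquely.
Write q(t) = at^2 + bt + c. Substituting each data point gives a linear system:
  16a - 4b + c = -78
  a - b + c = 3
  c = 6
Solving the system yields a = -6, b = -3, c = 6.
So q(t) = -6t² - 3t + 6.
Then q(-3) = -39.

-39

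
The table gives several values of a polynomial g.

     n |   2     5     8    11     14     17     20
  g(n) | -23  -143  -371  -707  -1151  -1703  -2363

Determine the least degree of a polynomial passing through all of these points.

Forward differences of the values at n = 2, 5, 8, 11, 14, 17, 20:
  g  : -23  -143  -371  -707  -1151  -1703  -2363
  Δ  : -120  -228  -336  -444  -552  -660
  Δ^2: -108  -108  -108  -108  -108
  Δ^3: 0  0  0  0
  Δ^4: 0  0  0
  Δ^5: 0  0
  Δ^6: 0
The second differences are constant (-108) and nonzero, while all higher differences vanish, so the minimal degree is 2.

2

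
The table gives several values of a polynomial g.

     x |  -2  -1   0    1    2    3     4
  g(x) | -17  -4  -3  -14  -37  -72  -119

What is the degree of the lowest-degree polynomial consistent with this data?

2

Forward differences of the values at x = -2, -1, 0, 1, 2, 3, 4:
  g  : -17  -4  -3  -14  -37  -72  -119
  Δ  : 13  1  -11  -23  -35  -47
  Δ^2: -12  -12  -12  -12  -12
  Δ^3: 0  0  0  0
  Δ^4: 0  0  0
  Δ^5: 0  0
  Δ^6: 0
The second differences are constant (-12) and nonzero, while all higher differences vanish, so the minimal degree is 2.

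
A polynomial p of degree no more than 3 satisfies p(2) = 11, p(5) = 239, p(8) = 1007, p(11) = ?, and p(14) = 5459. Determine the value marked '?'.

The 4 known points determine the degree-3 polynomial uniquely.
Write p(x) = ax^3 + bx^2 + cx + d. Substituting each data point gives a linear system:
  8a + 4b + 2c + d = 11
  125a + 25b + 5c + d = 239
  512a + 64b + 8c + d = 1007
  2744a + 196b + 14c + d = 5459
Solving the system yields a = 2, b = 0, c = -2, d = -1.
So p(x) = 2x^3 - 2x - 1.
Then p(11) = 2639.

2639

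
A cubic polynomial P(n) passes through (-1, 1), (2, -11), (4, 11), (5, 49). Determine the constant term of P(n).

Write P(n) = an^3 + bn^2 + cn + d. Substituting each data point gives a linear system:
  -a + b - c + d = 1
  8a + 4b + 2c + d = -11
  64a + 16b + 4c + d = 11
  125a + 25b + 5c + d = 49
Solving the system yields a = 1, b = -2, c = -5, d = -1.
So P(n) = n^3 - 2n^2 - 5n - 1.
The constant term is -1.

-1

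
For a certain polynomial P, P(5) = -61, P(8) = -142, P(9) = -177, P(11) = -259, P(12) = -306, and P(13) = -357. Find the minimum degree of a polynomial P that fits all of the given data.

Divided differences on the nodes 5, 8, 9, 11, 12, 13:
  order 0: -61  -142  -177  -259  -306  -357
  order 1: -27  -35  -41  -47  -51
  order 2: -2  -2  -2  -2
  order 3: 0  0  0
  order 4: 0  0
  order 5: 0
The order-2 divided differences are all -2 (nonzero) and every higher order vanishes, so the data lies on a polynomial of degree exactly 2.

2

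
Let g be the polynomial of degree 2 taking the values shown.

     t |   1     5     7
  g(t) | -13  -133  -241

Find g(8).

Using the Lagrange interpolation formula with nodes 1, 5, 7:
  L_0(t) = (t - 5)(t - 7) / 24
  L_1(t) = (t - 1)(t - 7) / -8
  L_2(t) = (t - 1)(t - 5) / 12
Then g(t) = -13·L_0(t) - 133·L_1(t) - 241·L_2(t).
Expanding and collecting terms gives g(t) = -4t^2 - 6t - 3.
Evaluating at t = 8: g(8) = -307.

-307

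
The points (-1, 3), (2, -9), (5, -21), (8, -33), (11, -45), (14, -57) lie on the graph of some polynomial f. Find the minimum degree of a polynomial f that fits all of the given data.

Forward differences of the values at x = -1, 2, 5, 8, 11, 14:
  f  : 3  -9  -21  -33  -45  -57
  Δ  : -12  -12  -12  -12  -12
  Δ^2: 0  0  0  0
  Δ^3: 0  0  0
  Δ^4: 0  0
  Δ^5: 0
The first differences are constant (-12) and nonzero, while all higher differences vanish, so the minimal degree is 1.

1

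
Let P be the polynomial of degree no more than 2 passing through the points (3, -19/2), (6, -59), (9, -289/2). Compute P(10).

Write P(x) = ax^2 + bx + c. Substituting each data point gives a linear system:
  9a + 3b + c = -19/2
  36a + 6b + c = -59
  81a + 9b + c = -289/2
Solving the system yields a = -2, b = 3/2, c = 4.
So P(x) = -2x^2 + (3/2)x + 4.
Then P(10) = -181.

-181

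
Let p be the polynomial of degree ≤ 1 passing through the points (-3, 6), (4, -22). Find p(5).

Write p(t) = at + b. Substituting each data point gives a linear system:
  -3a + b = 6
  4a + b = -22
Solving the system yields a = -4, b = -6.
So p(t) = -4t - 6.
Then p(5) = -26.

-26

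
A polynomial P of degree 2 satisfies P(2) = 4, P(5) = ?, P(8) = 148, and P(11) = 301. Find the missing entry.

49

On equispaced nodes a degree-2 polynomial has vanishing third forward difference, so
  - P(2) + 3·P(5) - 3·P(8) + P(11) = 0.
Substituting the known values and solving for P(5):
  3·P(5) = 147
  P(5) = 49.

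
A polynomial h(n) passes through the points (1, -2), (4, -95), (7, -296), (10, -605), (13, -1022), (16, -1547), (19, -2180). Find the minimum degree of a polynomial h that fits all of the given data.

Forward differences of the values at n = 1, 4, 7, 10, 13, 16, 19:
  h  : -2  -95  -296  -605  -1022  -1547  -2180
  Δ  : -93  -201  -309  -417  -525  -633
  Δ^2: -108  -108  -108  -108  -108
  Δ^3: 0  0  0  0
  Δ^4: 0  0  0
  Δ^5: 0  0
  Δ^6: 0
The second differences are constant (-108) and nonzero, while all higher differences vanish, so the minimal degree is 2.

2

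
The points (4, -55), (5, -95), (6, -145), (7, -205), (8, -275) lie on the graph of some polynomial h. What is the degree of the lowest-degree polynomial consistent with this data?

2

Forward differences of the values at x = 4, 5, 6, 7, 8:
  h  : -55  -95  -145  -205  -275
  Δ  : -40  -50  -60  -70
  Δ^2: -10  -10  -10
  Δ^3: 0  0
  Δ^4: 0
The second differences are constant (-10) and nonzero, while all higher differences vanish, so the minimal degree is 2.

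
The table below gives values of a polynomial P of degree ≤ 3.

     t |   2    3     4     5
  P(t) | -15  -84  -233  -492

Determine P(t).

Write P(t) = at^3 + bt^2 + ct + d. Substituting each data point gives a linear system:
  8a + 4b + 2c + d = -15
  27a + 9b + 3c + d = -84
  64a + 16b + 4c + d = -233
  125a + 25b + 5c + d = -492
Solving the system yields a = -5, b = 5, c = 1, d = 3.
So P(t) = -5t^3 + 5t^2 + t + 3.
Check: P(5) = -492. ✓

P(t) = -5t^3 + 5t^2 + t + 3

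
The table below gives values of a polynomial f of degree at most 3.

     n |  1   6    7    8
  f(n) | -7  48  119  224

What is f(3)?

Write f(n) = an^3 + bn^2 + cn + d. Substituting each data point gives a linear system:
  a + b + c + d = -7
  216a + 36b + 6c + d = 48
  343a + 49b + 7c + d = 119
  512a + 64b + 8c + d = 224
Solving the system yields a = 1, b = -4, c = -4, d = 0.
So f(n) = n^3 - 4n^2 - 4n.
Then f(3) = -21.

-21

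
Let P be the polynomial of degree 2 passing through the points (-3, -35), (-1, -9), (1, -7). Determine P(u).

P(u) = -3u^2 + u - 5

Write P(u) = au^2 + bu + c. Substituting each data point gives a linear system:
  9a - 3b + c = -35
  a - b + c = -9
  a + b + c = -7
Solving the system yields a = -3, b = 1, c = -5.
So P(u) = -3u² + u - 5.
Check: P(-3) = -35. ✓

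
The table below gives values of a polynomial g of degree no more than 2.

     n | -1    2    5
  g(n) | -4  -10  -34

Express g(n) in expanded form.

Write g(n) = an^2 + bn + c. Substituting each data point gives a linear system:
  a - b + c = -4
  4a + 2b + c = -10
  25a + 5b + c = -34
Solving the system yields a = -1, b = -1, c = -4.
So g(n) = -n² - n - 4.
Check: g(5) = -34. ✓

g(n) = -n^2 - n - 4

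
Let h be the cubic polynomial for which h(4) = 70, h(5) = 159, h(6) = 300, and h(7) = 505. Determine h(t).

Write h(t) = at^3 + bt^2 + ct + d. Substituting each data point gives a linear system:
  64a + 16b + 4c + d = 70
  125a + 25b + 5c + d = 159
  216a + 36b + 6c + d = 300
  343a + 49b + 7c + d = 505
Solving the system yields a = 2, b = -4, c = 3, d = -6.
So h(t) = 2t^3 - 4t^2 + 3t - 6.
Check: h(4) = 70. ✓

h(t) = 2t^3 - 4t^2 + 3t - 6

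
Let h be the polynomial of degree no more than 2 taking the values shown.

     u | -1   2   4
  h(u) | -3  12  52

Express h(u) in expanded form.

h(u) = 3u^2 + 2u - 4

Write h(u) = au^2 + bu + c. Substituting each data point gives a linear system:
  a - b + c = -3
  4a + 2b + c = 12
  16a + 4b + c = 52
Solving the system yields a = 3, b = 2, c = -4.
So h(u) = 3u^2 + 2u - 4.
Check: h(-1) = -3. ✓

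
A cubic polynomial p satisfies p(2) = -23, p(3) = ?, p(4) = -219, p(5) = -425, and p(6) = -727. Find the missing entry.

On equispaced nodes a degree-3 polynomial has vanishing fourth forward difference, so
  p(2) - 4·p(3) + 6·p(4) - 4·p(5) + p(6) = 0.
Substituting the known values and solving for p(3):
  -4·p(3) = 364
  p(3) = -91.

-91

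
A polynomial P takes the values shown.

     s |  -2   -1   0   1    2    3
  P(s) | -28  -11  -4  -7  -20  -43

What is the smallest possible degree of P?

Forward differences of the values at s = -2, -1, 0, 1, 2, 3:
  P  : -28  -11  -4  -7  -20  -43
  Δ  : 17  7  -3  -13  -23
  Δ^2: -10  -10  -10  -10
  Δ^3: 0  0  0
  Δ^4: 0  0
  Δ^5: 0
The second differences are constant (-10) and nonzero, while all higher differences vanish, so the minimal degree is 2.

2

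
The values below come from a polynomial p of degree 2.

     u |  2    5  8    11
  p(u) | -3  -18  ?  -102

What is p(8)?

The 3 known points determine the degree-2 polynomial uniquely.
Write p(u) = au^2 + bu + c. Substituting each data point gives a linear system:
  4a + 2b + c = -3
  25a + 5b + c = -18
  121a + 11b + c = -102
Solving the system yields a = -1, b = 2, c = -3.
So p(u) = -u² + 2u - 3.
Then p(8) = -51.

-51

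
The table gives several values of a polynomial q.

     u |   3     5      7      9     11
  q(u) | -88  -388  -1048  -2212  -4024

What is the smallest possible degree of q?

Forward differences of the values at u = 3, 5, 7, 9, 11:
  q  : -88  -388  -1048  -2212  -4024
  Δ  : -300  -660  -1164  -1812
  Δ^2: -360  -504  -648
  Δ^3: -144  -144
  Δ^4: 0
The third differences are constant (-144) and nonzero, while all higher differences vanish, so the minimal degree is 3.

3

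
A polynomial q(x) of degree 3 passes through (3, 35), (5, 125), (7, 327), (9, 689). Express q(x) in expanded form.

Write q(x) = ax^3 + bx^2 + cx + d. Substituting each data point gives a linear system:
  27a + 9b + 3c + d = 35
  125a + 25b + 5c + d = 125
  343a + 49b + 7c + d = 327
  729a + 81b + 9c + d = 689
Solving the system yields a = 1, b = -1, c = 4, d = 5.
So q(x) = x^3 - x^2 + 4x + 5.
Check: q(3) = 35. ✓

q(x) = x^3 - x^2 + 4x + 5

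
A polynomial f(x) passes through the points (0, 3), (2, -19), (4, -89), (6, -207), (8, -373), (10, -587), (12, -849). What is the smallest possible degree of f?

Forward differences of the values at x = 0, 2, 4, 6, 8, 10, 12:
  f  : 3  -19  -89  -207  -373  -587  -849
  Δ  : -22  -70  -118  -166  -214  -262
  Δ^2: -48  -48  -48  -48  -48
  Δ^3: 0  0  0  0
  Δ^4: 0  0  0
  Δ^5: 0  0
  Δ^6: 0
The second differences are constant (-48) and nonzero, while all higher differences vanish, so the minimal degree is 2.

2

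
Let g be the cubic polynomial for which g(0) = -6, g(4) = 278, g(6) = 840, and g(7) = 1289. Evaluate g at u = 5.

509

Using the Lagrange interpolation formula with nodes 0, 4, 6, 7:
  L_0(u) = (u - 4)(u - 6)(u - 7) / -168
  L_1(u) = u(u - 6)(u - 7) / 24
  L_2(u) = u(u - 4)(u - 7) / -12
  L_3(u) = u(u - 4)(u - 6) / 21
Then g(u) = -6·L_0(u) + 278·L_1(u) + 840·L_2(u) + 1289·L_3(u).
Expanding and collecting terms gives g(u) = 3u³ + 5u² + 3u - 6.
Evaluating at u = 5: g(5) = 509.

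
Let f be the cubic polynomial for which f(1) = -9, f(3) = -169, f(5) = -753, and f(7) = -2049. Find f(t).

f(t) = -6t^3 + t^2 - 6t + 2

Write f(t) = at^3 + bt^2 + ct + d. Substituting each data point gives a linear system:
  a + b + c + d = -9
  27a + 9b + 3c + d = -169
  125a + 25b + 5c + d = -753
  343a + 49b + 7c + d = -2049
Solving the system yields a = -6, b = 1, c = -6, d = 2.
So f(t) = -6t³ + t² - 6t + 2.
Check: f(7) = -2049. ✓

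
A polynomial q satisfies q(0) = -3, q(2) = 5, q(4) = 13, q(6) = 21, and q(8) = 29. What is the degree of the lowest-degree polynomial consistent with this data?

Forward differences of the values at u = 0, 2, 4, 6, 8:
  q  : -3  5  13  21  29
  Δ  : 8  8  8  8
  Δ^2: 0  0  0
  Δ^3: 0  0
  Δ^4: 0
The first differences are constant (8) and nonzero, while all higher differences vanish, so the minimal degree is 1.

1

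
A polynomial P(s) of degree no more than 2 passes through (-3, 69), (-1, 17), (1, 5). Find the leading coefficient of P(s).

5

Write P(s) = as^2 + bs + c. Substituting each data point gives a linear system:
  9a - 3b + c = 69
  a - b + c = 17
  a + b + c = 5
Solving the system yields a = 5, b = -6, c = 6.
So P(s) = 5s² - 6s + 6.
The leading coefficient is 5.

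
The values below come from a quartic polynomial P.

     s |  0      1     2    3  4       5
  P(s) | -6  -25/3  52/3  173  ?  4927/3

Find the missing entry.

1898/3

On equispaced nodes a degree-4 polynomial has vanishing fifth forward difference, so
  - P(0) + 5·P(1) - 10·P(2) + 10·P(3) - 5·P(4) + P(5) = 0.
Substituting the known values and solving for P(4):
  -5·P(4) = -9490/3
  P(4) = 1898/3.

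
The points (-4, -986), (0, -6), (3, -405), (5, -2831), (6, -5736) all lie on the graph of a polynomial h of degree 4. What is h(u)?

Write h(u) = au^4 + bu^3 + cu^2 + du + e. Substituting each data point gives a linear system:
  256a - 64b + 16c - 4d + e = -986
  e = -6
  81a + 27b + 9c + 3d + e = -405
  625a + 125b + 25c + 5d + e = -2831
  1296a + 216b + 36c + 6d + e = -5736
Solving the system yields a = -4, b = -2, c = -4, d = 5, e = -6.
So h(u) = -4u^4 - 2u^3 - 4u^2 + 5u - 6.
Check: h(0) = -6. ✓

h(u) = -4u^4 - 2u^3 - 4u^2 + 5u - 6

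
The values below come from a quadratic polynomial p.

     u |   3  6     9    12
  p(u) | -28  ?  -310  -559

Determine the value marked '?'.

On equispaced nodes a degree-2 polynomial has vanishing third forward difference, so
  - p(3) + 3·p(6) - 3·p(9) + p(12) = 0.
Substituting the known values and solving for p(6):
  3·p(6) = -399
  p(6) = -133.

-133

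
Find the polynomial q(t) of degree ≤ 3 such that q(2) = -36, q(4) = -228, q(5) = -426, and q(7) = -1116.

q(t) = -3t^3 - t^2 - 6t + 4

Using the Lagrange interpolation formula with nodes 2, 4, 5, 7:
  L_0(t) = (t - 4)(t - 5)(t - 7) / -30
  L_1(t) = (t - 2)(t - 5)(t - 7) / 6
  L_2(t) = (t - 2)(t - 4)(t - 7) / -6
  L_3(t) = (t - 2)(t - 4)(t - 5) / 30
Then q(t) = -36·L_0(t) - 228·L_1(t) - 426·L_2(t) - 1116·L_3(t).
Expanding and collecting terms gives q(t) = -3t^3 - t^2 - 6t + 4.
Check: q(2) = -36. ✓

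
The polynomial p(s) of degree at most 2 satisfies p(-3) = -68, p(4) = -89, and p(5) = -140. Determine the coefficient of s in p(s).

3

Write p(s) = as^2 + bs + c. Substituting each data point gives a linear system:
  9a - 3b + c = -68
  16a + 4b + c = -89
  25a + 5b + c = -140
Solving the system yields a = -6, b = 3, c = -5.
So p(s) = -6s^2 + 3s - 5.
The coefficient of s is 3.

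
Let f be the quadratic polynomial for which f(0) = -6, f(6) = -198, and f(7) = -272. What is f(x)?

f(x) = -6x^2 + 4x - 6

Using the Lagrange interpolation formula with nodes 0, 6, 7:
  L_0(x) = (x - 6)(x - 7) / 42
  L_1(x) = x(x - 7) / -6
  L_2(x) = x(x - 6) / 7
Then f(x) = -6·L_0(x) - 198·L_1(x) - 272·L_2(x).
Expanding and collecting terms gives f(x) = -6x^2 + 4x - 6.
Check: f(6) = -198. ✓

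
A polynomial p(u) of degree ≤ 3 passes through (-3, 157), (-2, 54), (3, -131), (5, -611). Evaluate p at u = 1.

Using the Lagrange interpolation formula with nodes -3, -2, 3, 5:
  L_0(u) = (u + 2)(u - 3)(u - 5) / -48
  L_1(u) = (u + 3)(u - 3)(u - 5) / 35
  L_2(u) = (u + 3)(u + 2)(u - 5) / -60
  L_3(u) = (u + 3)(u + 2)(u - 3) / 112
Then p(u) = 157·L_0(u) + 54·L_1(u) - 131·L_2(u) - 611·L_3(u).
Expanding and collecting terms gives p(u) = -5u³ + u² - 3u + 4.
Evaluating at u = 1: p(1) = -3.

-3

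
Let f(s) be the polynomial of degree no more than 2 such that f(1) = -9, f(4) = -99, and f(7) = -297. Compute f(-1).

Forward differences of the values at s = 1, 4, 7:
  f  : -9  -99  -297
  Δ  : -90  -198
  Δ^2: -108
The second differences are constant, confirming degree 2.
Interpolating (Newton forward form) and evaluating at s = -1 gives f(-1) = -9.

-9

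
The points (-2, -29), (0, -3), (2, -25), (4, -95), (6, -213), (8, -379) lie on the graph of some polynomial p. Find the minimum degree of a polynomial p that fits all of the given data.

Forward differences of the values at u = -2, 0, 2, 4, 6, 8:
  p  : -29  -3  -25  -95  -213  -379
  Δ  : 26  -22  -70  -118  -166
  Δ^2: -48  -48  -48  -48
  Δ^3: 0  0  0
  Δ^4: 0  0
  Δ^5: 0
The second differences are constant (-48) and nonzero, while all higher differences vanish, so the minimal degree is 2.

2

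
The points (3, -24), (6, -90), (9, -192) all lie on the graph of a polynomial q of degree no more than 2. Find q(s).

Using the Lagrange interpolation formula with nodes 3, 6, 9:
  L_0(s) = (s - 6)(s - 9) / 18
  L_1(s) = (s - 3)(s - 9) / -9
  L_2(s) = (s - 3)(s - 6) / 18
Then q(s) = -24·L_0(s) - 90·L_1(s) - 192·L_2(s).
Expanding and collecting terms gives q(s) = -2s² - 4s + 6.
Check: q(3) = -24. ✓

q(s) = -2s^2 - 4s + 6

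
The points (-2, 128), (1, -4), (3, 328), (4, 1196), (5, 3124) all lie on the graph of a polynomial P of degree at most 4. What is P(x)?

P(x) = 6x^4 - 4x^3 - 4x^2 - 6x + 4

Write P(x) = ax^4 + bx^3 + cx^2 + dx + e. Substituting each data point gives a linear system:
  16a - 8b + 4c - 2d + e = 128
  a + b + c + d + e = -4
  81a + 27b + 9c + 3d + e = 328
  256a + 64b + 16c + 4d + e = 1196
  625a + 125b + 25c + 5d + e = 3124
Solving the system yields a = 6, b = -4, c = -4, d = -6, e = 4.
So P(x) = 6x^4 - 4x^3 - 4x^2 - 6x + 4.
Check: P(1) = -4. ✓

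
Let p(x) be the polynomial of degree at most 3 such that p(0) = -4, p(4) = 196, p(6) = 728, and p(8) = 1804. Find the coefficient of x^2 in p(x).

Write p(x) = ax^3 + bx^2 + cx + d. Substituting each data point gives a linear system:
  d = -4
  64a + 16b + 4c + d = 196
  216a + 36b + 6c + d = 728
  512a + 64b + 8c + d = 1804
Solving the system yields a = 4, b = -4, c = 2, d = -4.
So p(x) = 4x^3 - 4x^2 + 2x - 4.
The coefficient of x^2 is -4.

-4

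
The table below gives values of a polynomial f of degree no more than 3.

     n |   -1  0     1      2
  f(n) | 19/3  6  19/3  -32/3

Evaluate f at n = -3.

Write f(n) = an^3 + bn^2 + cn + d. Substituting each data point gives a linear system:
  -a + b - c + d = 19/3
  d = 6
  a + b + c + d = 19/3
  8a + 4b + 2c + d = -32/3
Solving the system yields a = -3, b = 1/3, c = 3, d = 6.
So f(n) = -3n^3 + (1/3)n^2 + 3n + 6.
Then f(-3) = 81.

81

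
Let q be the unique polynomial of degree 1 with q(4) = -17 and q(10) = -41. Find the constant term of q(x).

Write q(x) = ax + b. Substituting each data point gives a linear system:
  4a + b = -17
  10a + b = -41
Solving the system yields a = -4, b = -1.
So q(x) = -4x - 1.
The constant term is -1.

-1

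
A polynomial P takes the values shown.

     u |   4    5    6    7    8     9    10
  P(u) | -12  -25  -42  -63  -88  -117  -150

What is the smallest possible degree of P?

Forward differences of the values at u = 4, 5, 6, 7, 8, 9, 10:
  P  : -12  -25  -42  -63  -88  -117  -150
  Δ  : -13  -17  -21  -25  -29  -33
  Δ^2: -4  -4  -4  -4  -4
  Δ^3: 0  0  0  0
  Δ^4: 0  0  0
  Δ^5: 0  0
  Δ^6: 0
The second differences are constant (-4) and nonzero, while all higher differences vanish, so the minimal degree is 2.

2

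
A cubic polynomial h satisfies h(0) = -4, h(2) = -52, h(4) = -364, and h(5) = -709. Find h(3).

-157

Using the Lagrange interpolation formula with nodes 0, 2, 4, 5:
  L_0(x) = (x - 2)(x - 4)(x - 5) / -40
  L_1(x) = x(x - 4)(x - 5) / 12
  L_2(x) = x(x - 2)(x - 5) / -8
  L_3(x) = x(x - 2)(x - 4) / 15
Then h(x) = -4·L_0(x) - 52·L_1(x) - 364·L_2(x) - 709·L_3(x).
Expanding and collecting terms gives h(x) = -6x³ + 3x² - 6x - 4.
Evaluating at x = 3: h(3) = -157.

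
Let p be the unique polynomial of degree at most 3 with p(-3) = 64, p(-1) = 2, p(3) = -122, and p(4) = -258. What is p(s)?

p(s) = -3s^3 - 3s^2 - 4s - 2

Write p(s) = as^3 + bs^2 + cs + d. Substituting each data point gives a linear system:
  -27a + 9b - 3c + d = 64
  -a + b - c + d = 2
  27a + 9b + 3c + d = -122
  64a + 16b + 4c + d = -258
Solving the system yields a = -3, b = -3, c = -4, d = -2.
So p(s) = -3s³ - 3s² - 4s - 2.
Check: p(3) = -122. ✓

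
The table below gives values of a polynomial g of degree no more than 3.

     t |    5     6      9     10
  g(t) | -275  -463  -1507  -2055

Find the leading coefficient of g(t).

-2

Write g(t) = at^3 + bt^2 + ct + d. Substituting each data point gives a linear system:
  125a + 25b + 5c + d = -275
  216a + 36b + 6c + d = -463
  729a + 81b + 9c + d = -1507
  1000a + 100b + 10c + d = -2055
Solving the system yields a = -2, b = 0, c = -6, d = 5.
So g(t) = -2t^3 - 6t + 5.
The leading coefficient is -2.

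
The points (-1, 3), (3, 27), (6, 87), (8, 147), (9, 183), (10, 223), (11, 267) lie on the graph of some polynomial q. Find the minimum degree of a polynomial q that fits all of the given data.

Divided differences on the nodes -1, 3, 6, 8, 9, 10, 11:
  order 0: 3  27  87  147  183  223  267
  order 1: 6  20  30  36  40  44
  order 2: 2  2  2  2  2
  order 3: 0  0  0  0
  order 4: 0  0  0
  order 5: 0  0
  order 6: 0
The order-2 divided differences are all 2 (nonzero) and every higher order vanishes, so the data lies on a polynomial of degree exactly 2.

2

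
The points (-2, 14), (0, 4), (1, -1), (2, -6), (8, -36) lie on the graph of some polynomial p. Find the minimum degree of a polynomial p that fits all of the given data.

Divided differences on the nodes -2, 0, 1, 2, 8:
  order 0: 14  4  -1  -6  -36
  order 1: -5  -5  -5  -5
  order 2: 0  0  0
  order 3: 0  0
  order 4: 0
The order-1 divided differences are all -5 (nonzero) and every higher order vanishes, so the data lies on a polynomial of degree exactly 1.

1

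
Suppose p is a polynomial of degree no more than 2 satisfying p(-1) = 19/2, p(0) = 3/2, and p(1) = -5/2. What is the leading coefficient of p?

Write p(n) = an^2 + bn + c. Substituting each data point gives a linear system:
  a - b + c = 19/2
  c = 3/2
  a + b + c = -5/2
Solving the system yields a = 2, b = -6, c = 3/2.
So p(n) = 2n² - 6n + 3/2.
The leading coefficient is 2.

2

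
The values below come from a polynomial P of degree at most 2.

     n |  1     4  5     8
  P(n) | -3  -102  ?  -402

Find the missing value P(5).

The 3 known points determine the degree-2 polynomial uniquely.
Write P(n) = an^2 + bn + c. Substituting each data point gives a linear system:
  a + b + c = -3
  16a + 4b + c = -102
  64a + 8b + c = -402
Solving the system yields a = -6, b = -3, c = 6.
So P(n) = -6n² - 3n + 6.
Then P(5) = -159.

-159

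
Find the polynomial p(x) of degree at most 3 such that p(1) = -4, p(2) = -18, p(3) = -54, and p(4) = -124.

p(x) = -2x^3 + x^2 - 3x

Write p(x) = ax^3 + bx^2 + cx + d. Substituting each data point gives a linear system:
  a + b + c + d = -4
  8a + 4b + 2c + d = -18
  27a + 9b + 3c + d = -54
  64a + 16b + 4c + d = -124
Solving the system yields a = -2, b = 1, c = -3, d = 0.
So p(x) = -2x³ + x² - 3x.
Check: p(2) = -18. ✓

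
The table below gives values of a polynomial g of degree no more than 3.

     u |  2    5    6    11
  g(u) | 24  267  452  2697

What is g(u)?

g(u) = 2u^3 + 3u + 2

Write g(u) = au^3 + bu^2 + cu + d. Substituting each data point gives a linear system:
  8a + 4b + 2c + d = 24
  125a + 25b + 5c + d = 267
  216a + 36b + 6c + d = 452
  1331a + 121b + 11c + d = 2697
Solving the system yields a = 2, b = 0, c = 3, d = 2.
So g(u) = 2u^3 + 3u + 2.
Check: g(5) = 267. ✓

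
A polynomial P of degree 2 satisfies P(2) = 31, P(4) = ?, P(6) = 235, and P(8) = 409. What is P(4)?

The 3 known points determine the degree-2 polynomial uniquely.
Write P(x) = ax^2 + bx + c. Substituting each data point gives a linear system:
  4a + 2b + c = 31
  36a + 6b + c = 235
  64a + 8b + c = 409
Solving the system yields a = 6, b = 3, c = 1.
So P(x) = 6x^2 + 3x + 1.
Then P(4) = 109.

109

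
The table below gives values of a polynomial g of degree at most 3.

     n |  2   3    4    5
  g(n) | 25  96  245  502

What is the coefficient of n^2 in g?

Write g(n) = an^3 + bn^2 + cn + d. Substituting each data point gives a linear system:
  8a + 4b + 2c + d = 25
  27a + 9b + 3c + d = 96
  64a + 16b + 4c + d = 245
  125a + 25b + 5c + d = 502
Solving the system yields a = 5, b = -6, c = 6, d = -3.
So g(n) = 5n^3 - 6n^2 + 6n - 3.
The coefficient of n^2 is -6.

-6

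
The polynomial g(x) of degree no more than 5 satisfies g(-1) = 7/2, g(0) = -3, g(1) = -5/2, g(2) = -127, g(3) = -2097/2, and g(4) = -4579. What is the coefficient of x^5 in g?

Write g(x) = ax^5 + bx^4 + cx^3 + dx^2 + ex + k. Substituting each data point gives a linear system:
  -a + b - c + d - e + k = 7/2
  k = -3
  a + b + c + d + e + k = -5/2
  32a + 16b + 8c + 4d + 2e + k = -127
  243a + 81b + 27c + 9d + 3e + k = -2097/2
  1024a + 256b + 64c + 16d + 4e + k = -4579
Solving the system yields a = -5, b = 5/2, c = -2, d = 1, e = 4, k = -3.
So g(x) = -5x^5 + (5/2)x^4 - 2x^3 + x^2 + 4x - 3.
The leading coefficient is -5.

-5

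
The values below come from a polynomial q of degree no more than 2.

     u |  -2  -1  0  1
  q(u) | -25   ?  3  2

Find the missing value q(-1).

On equispaced nodes a degree-2 polynomial has vanishing third forward difference, so
  - q(-2) + 3·q(-1) - 3·q(0) + q(1) = 0.
Substituting the known values and solving for q(-1):
  3·q(-1) = -18
  q(-1) = -6.

-6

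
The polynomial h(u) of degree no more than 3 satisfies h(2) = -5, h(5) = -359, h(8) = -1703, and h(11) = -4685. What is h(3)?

Write h(u) = au^3 + bu^2 + cu + d. Substituting each data point gives a linear system:
  8a + 4b + 2c + d = -5
  125a + 25b + 5c + d = -359
  512a + 64b + 8c + d = -1703
  1331a + 121b + 11c + d = -4685
Solving the system yields a = -4, b = 5, c = 3, d = 1.
So h(u) = -4u^3 + 5u^2 + 3u + 1.
Then h(3) = -53.

-53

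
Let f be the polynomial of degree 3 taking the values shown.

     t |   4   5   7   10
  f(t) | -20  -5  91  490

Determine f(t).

Write f(t) = at^3 + bt^2 + ct + d. Substituting each data point gives a linear system:
  64a + 16b + 4c + d = -20
  125a + 25b + 5c + d = -5
  343a + 49b + 7c + d = 91
  1000a + 100b + 10c + d = 490
Solving the system yields a = 1, b = -5, c = -1, d = 0.
So f(t) = t^3 - 5t^2 - t.
Check: f(7) = 91. ✓

f(t) = t^3 - 5t^2 - t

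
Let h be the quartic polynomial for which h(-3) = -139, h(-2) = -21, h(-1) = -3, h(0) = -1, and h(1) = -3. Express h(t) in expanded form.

Write h(t) = at^4 + bt^3 + ct^2 + dt + e. Substituting each data point gives a linear system:
  81a - 27b + 9c - 3d + e = -139
  16a - 8b + 4c - 2d + e = -21
  a - b + c - d + e = -3
  e = -1
  a + b + c + d + e = -3
Solving the system yields a = -3, b = -4, c = 1, d = 4, e = -1.
So h(t) = -3t^4 - 4t^3 + t^2 + 4t - 1.
Check: h(-3) = -139. ✓

h(t) = -3t^4 - 4t^3 + t^2 + 4t - 1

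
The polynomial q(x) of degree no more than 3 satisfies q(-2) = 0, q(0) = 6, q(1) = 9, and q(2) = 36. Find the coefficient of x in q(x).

-3

Write q(x) = ax^3 + bx^2 + cx + d. Substituting each data point gives a linear system:
  -8a + 4b - 2c + d = 0
  d = 6
  a + b + c + d = 9
  8a + 4b + 2c + d = 36
Solving the system yields a = 3, b = 3, c = -3, d = 6.
So q(x) = 3x^3 + 3x^2 - 3x + 6.
The coefficient of x is -3.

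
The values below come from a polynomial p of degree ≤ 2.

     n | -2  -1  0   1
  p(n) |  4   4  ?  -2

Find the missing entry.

On equispaced nodes a degree-2 polynomial has vanishing third forward difference, so
  - p(-2) + 3·p(-1) - 3·p(0) + p(1) = 0.
Substituting the known values and solving for p(0):
  -3·p(0) = -6
  p(0) = 2.

2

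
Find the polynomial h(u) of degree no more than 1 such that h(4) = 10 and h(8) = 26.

Using the Lagrange interpolation formula with nodes 4, 8:
  L_0(u) = (u - 8) / -4
  L_1(u) = (u - 4) / 4
Then h(u) = 10·L_0(u) + 26·L_1(u).
Expanding and collecting terms gives h(u) = 4u - 6.
Check: h(4) = 10. ✓

h(u) = 4u - 6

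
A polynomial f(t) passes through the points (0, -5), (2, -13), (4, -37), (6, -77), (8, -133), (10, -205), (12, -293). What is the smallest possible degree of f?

Forward differences of the values at t = 0, 2, 4, 6, 8, 10, 12:
  f  : -5  -13  -37  -77  -133  -205  -293
  Δ  : -8  -24  -40  -56  -72  -88
  Δ^2: -16  -16  -16  -16  -16
  Δ^3: 0  0  0  0
  Δ^4: 0  0  0
  Δ^5: 0  0
  Δ^6: 0
The second differences are constant (-16) and nonzero, while all higher differences vanish, so the minimal degree is 2.

2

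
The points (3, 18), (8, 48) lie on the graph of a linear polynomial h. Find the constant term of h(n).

0

Write h(n) = an + b. Substituting each data point gives a linear system:
  3a + b = 18
  8a + b = 48
Solving the system yields a = 6, b = 0.
So h(n) = 6n.
The constant term is 0.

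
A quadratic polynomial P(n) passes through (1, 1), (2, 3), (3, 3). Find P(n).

Using the Lagrange interpolation formula with nodes 1, 2, 3:
  L_0(n) = (n - 2)(n - 3) / 2
  L_1(n) = (n - 1)(n - 3) / -1
  L_2(n) = (n - 1)(n - 2) / 2
Then P(n) = 1·L_0(n) + 3·L_1(n) + 3·L_2(n).
Expanding and collecting terms gives P(n) = -n² + 5n - 3.
Check: P(2) = 3. ✓

P(n) = -n^2 + 5n - 3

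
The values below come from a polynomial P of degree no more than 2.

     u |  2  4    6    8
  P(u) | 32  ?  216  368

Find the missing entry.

104

On equispaced nodes a degree-2 polynomial has vanishing third forward difference, so
  - P(2) + 3·P(4) - 3·P(6) + P(8) = 0.
Substituting the known values and solving for P(4):
  3·P(4) = 312
  P(4) = 104.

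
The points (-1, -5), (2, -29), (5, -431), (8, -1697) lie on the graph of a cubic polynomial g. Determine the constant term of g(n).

Write g(n) = an^3 + bn^2 + cn + d. Substituting each data point gives a linear system:
  -a + b - c + d = -5
  8a + 4b + 2c + d = -29
  125a + 25b + 5c + d = -431
  512a + 64b + 8c + d = -1697
Solving the system yields a = -3, b = -3, c = 4, d = -1.
So g(n) = -3n^3 - 3n^2 + 4n - 1.
The constant term is -1.

-1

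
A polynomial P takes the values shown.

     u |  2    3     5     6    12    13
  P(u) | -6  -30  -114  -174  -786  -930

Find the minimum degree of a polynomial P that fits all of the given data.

Divided differences on the nodes 2, 3, 5, 6, 12, 13:
  order 0: -6  -30  -114  -174  -786  -930
  order 1: -24  -42  -60  -102  -144
  order 2: -6  -6  -6  -6
  order 3: 0  0  0
  order 4: 0  0
  order 5: 0
The order-2 divided differences are all -6 (nonzero) and every higher order vanishes, so the data lies on a polynomial of degree exactly 2.

2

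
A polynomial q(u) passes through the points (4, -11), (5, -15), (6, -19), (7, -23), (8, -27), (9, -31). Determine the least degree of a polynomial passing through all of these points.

1

Forward differences of the values at u = 4, 5, 6, 7, 8, 9:
  q  : -11  -15  -19  -23  -27  -31
  Δ  : -4  -4  -4  -4  -4
  Δ^2: 0  0  0  0
  Δ^3: 0  0  0
  Δ^4: 0  0
  Δ^5: 0
The first differences are constant (-4) and nonzero, while all higher differences vanish, so the minimal degree is 1.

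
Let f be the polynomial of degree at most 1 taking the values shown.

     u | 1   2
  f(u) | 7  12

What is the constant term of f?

Write f(u) = au + b. Substituting each data point gives a linear system:
  a + b = 7
  2a + b = 12
Solving the system yields a = 5, b = 2.
So f(u) = 5u + 2.
The constant term is 2.

2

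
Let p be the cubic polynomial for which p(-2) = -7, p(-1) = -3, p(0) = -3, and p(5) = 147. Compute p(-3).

-21

Using the Lagrange interpolation formula with nodes -2, -1, 0, 5:
  L_0(s) = (s + 1)s(s - 5) / -14
  L_1(s) = (s + 2)s(s - 5) / 6
  L_2(s) = (s + 2)(s + 1)(s - 5) / -10
  L_3(s) = (s + 2)(s + 1)s / 210
Then p(s) = -7·L_0(s) - 3·L_1(s) - 3·L_2(s) + 147·L_3(s).
Expanding and collecting terms gives p(s) = s^3 + s^2 - 3.
Evaluating at s = -3: p(-3) = -21.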